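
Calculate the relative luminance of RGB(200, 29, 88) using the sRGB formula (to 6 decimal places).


Linearize each channel (sRGB transfer function): c = v/255; c_lin = c/12.92 if c ≤ 0.04045, else ((c+0.055)/1.055)^2.4
  R: 200/255 ≈ 0.784314 > 0.04045 → ((0.784314+0.055)/1.055)^2.4 ≈ 0.577580
  G: 29/255 ≈ 0.113725 > 0.04045 → ((0.113725+0.055)/1.055)^2.4 ≈ 0.012286
  B: 88/255 ≈ 0.345098 > 0.04045 → ((0.345098+0.055)/1.055)^2.4 ≈ 0.097587
R_lin = 0.577580, G_lin = 0.012286, B_lin = 0.097587
L = 0.2126×R + 0.7152×G + 0.0722×B
L = 0.2126×0.577580 + 0.7152×0.012286 + 0.0722×0.097587
L ≈ 0.138627


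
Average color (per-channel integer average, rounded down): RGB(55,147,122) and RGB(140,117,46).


Midpoint: each channel = ⌊(C₁+C₂)/2⌋
R: ⌊(55+140)/2⌋ = 97
G: ⌊(147+117)/2⌋ = 132
B: ⌊(122+46)/2⌋ = 84
= RGB(97, 132, 84)


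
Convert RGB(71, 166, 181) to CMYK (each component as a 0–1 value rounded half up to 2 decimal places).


R'=71/255≈0.2784, G'=166/255≈0.6510, B'=181/255≈0.7098
K = 1 - max(R',G',B') = 1 - 181/255 = 74/255 = 0.29019… → 0.29
(1-R'-K)/(1-K) simplifies to (max-R)/max with max = 181:
C = (181-71)/181 = 110/181 = 0.60773… → 0.61
M = (181-166)/181 = 15/181 = 0.08287… → 0.08
Y = (181-181)/181 = 0/181 = 0 → 0.00
= CMYK(0.61, 0.08, 0.00, 0.29)


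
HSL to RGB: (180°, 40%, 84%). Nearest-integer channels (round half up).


H=180°, S=0.40, L=0.84
C = (1-|2L-1|)×S = (1-|0.68|)×0.40 = 0.128
H' = H/60 = 180/60 ≈ 3.0000; X = C×(1-|H' mod 2 - 1|) = 0.128
m = L - C/2 = 0.84 - 0.064 = 0.776
Sector ⌊H'⌋ = 3 → (R',G',B') = (0.0, 0.128, 0.128)
RGB = ((R'+m)×255, (G'+m)×255, (B'+m)×255) = (197.88, 230.52, 230.52)
Round half up → RGB(198, 231, 231)


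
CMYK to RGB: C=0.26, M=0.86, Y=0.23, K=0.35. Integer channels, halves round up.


R = 255 × (1-C) × (1-K) = 255 × 0.74 × 0.65 = 122.655 → 123
G = 255 × (1-M) × (1-K) = 255 × 0.14 × 0.65 = 23.205 → 23
B = 255 × (1-Y) × (1-K) = 255 × 0.77 × 0.65 = 127.6275 → 128
= RGB(123, 23, 128)


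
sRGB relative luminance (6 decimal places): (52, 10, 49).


Linearize each channel (sRGB transfer function): c = v/255; c_lin = c/12.92 if c ≤ 0.04045, else ((c+0.055)/1.055)^2.4
  R: 52/255 ≈ 0.203922 > 0.04045 → ((0.203922+0.055)/1.055)^2.4 ≈ 0.034340
  G: 10/255 ≈ 0.039216 ≤ 0.04045 → 0.039216/12.92 ≈ 0.003035
  B: 49/255 ≈ 0.192157 > 0.04045 → ((0.192157+0.055)/1.055)^2.4 ≈ 0.030713
R_lin = 0.034340, G_lin = 0.003035, B_lin = 0.030713
L = 0.2126×R + 0.7152×G + 0.0722×B
L = 0.2126×0.034340 + 0.7152×0.003035 + 0.0722×0.030713
L ≈ 0.011689


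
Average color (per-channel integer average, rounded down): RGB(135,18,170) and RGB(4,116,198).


Midpoint: each channel = ⌊(C₁+C₂)/2⌋
R: ⌊(135+4)/2⌋ = 69
G: ⌊(18+116)/2⌋ = 67
B: ⌊(170+198)/2⌋ = 184
= RGB(69, 67, 184)


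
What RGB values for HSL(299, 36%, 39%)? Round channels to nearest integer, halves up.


H=299°, S=0.36, L=0.39
C = (1-|2L-1|)×S = (1-|-0.22|)×0.36 = 0.2808
H' = H/60 = 299/60 ≈ 4.9833; X = C×(1-|H' mod 2 - 1|) = 0.27612
m = L - C/2 = 0.39 - 0.1404 = 0.2496
Sector ⌊H'⌋ = 4 → (R',G',B') = (0.27612, 0.0, 0.2808)
RGB = ((R'+m)×255, (G'+m)×255, (B'+m)×255) = (134.0586, 63.648, 135.252)
Round half up → RGB(134, 64, 135)


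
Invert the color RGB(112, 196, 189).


Invert: (255-R, 255-G, 255-B)
R: 255-112 = 143
G: 255-196 = 59
B: 255-189 = 66
= RGB(143, 59, 66)


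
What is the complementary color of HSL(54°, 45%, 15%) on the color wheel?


Complement = opposite side of color wheel = hue + 180°
H' = (54 + 180) mod 360 = 234°
S and L unchanged.
= HSL(234°, 45%, 15%)


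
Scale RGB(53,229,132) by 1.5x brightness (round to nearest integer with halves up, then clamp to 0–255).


Multiply each channel by 1.5, round half up, clamp to [0, 255]
R: 53×1.5 = 79.5 → round → 80
G: 229×1.5 = 343.5 → round → 344 → clamp → 255
B: 132×1.5 = 198
= RGB(80, 255, 198)


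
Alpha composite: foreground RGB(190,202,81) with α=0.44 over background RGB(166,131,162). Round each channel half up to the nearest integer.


C = α×F + (1-α)×B, with 1-α = 0.56
R: 0.44×190 + 0.56×166 = 83.60 + 92.96 = 176.56 → 177
G: 0.44×202 + 0.56×131 = 88.88 + 73.36 = 162.24 → 162
B: 0.44×81 + 0.56×162 = 35.64 + 90.72 = 126.36 → 126
= RGB(177, 162, 126)


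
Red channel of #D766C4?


Color: #D766C4
R = D7 = 215
G = 66 = 102
B = C4 = 196
Red = 215


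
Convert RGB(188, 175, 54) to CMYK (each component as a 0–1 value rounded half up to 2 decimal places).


R'=188/255≈0.7373, G'=175/255≈0.6863, B'=54/255≈0.2118
K = 1 - max(R',G',B') = 1 - 188/255 = 67/255 = 0.26274… → 0.26
(1-R'-K)/(1-K) simplifies to (max-R)/max with max = 188:
C = (188-188)/188 = 0/188 = 0 → 0.00
M = (188-175)/188 = 13/188 = 0.06914… → 0.07
Y = (188-54)/188 = 134/188 = 0.71276… → 0.71
= CMYK(0.00, 0.07, 0.71, 0.26)


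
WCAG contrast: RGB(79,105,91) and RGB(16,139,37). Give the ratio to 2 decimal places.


Linearize each sRGB channel c=v/255: c/12.92 if c ≤ 0.04045 else ((c+0.055)/1.055)^2.4
L = 0.2126×R_lin + 0.7152×G_lin + 0.0722×B_lin
Color 1 (79,105,91):
  R=79: 79/255≈0.3098 > 0.04045 → ((0.3098+0.055)/1.055)^2.4 ≈ 0.07819
  G=105: 105/255≈0.4118 > 0.04045 → ((0.4118+0.055)/1.055)^2.4 ≈ 0.14126
  B=91: 91/255≈0.3569 > 0.04045 → ((0.3569+0.055)/1.055)^2.4 ≈ 0.10462
  L1 = 0.2126×0.07819 + 0.7152×0.14126 + 0.0722×0.10462 ≈ 0.12521
Color 2 (16,139,37):
  R=16: 16/255≈0.0627 > 0.04045 → ((0.0627+0.055)/1.055)^2.4 ≈ 0.00518
  G=139: 139/255≈0.5451 > 0.04045 → ((0.5451+0.055)/1.055)^2.4 ≈ 0.25818
  B=37: 37/255≈0.1451 > 0.04045 → ((0.1451+0.055)/1.055)^2.4 ≈ 0.01850
  L2 = 0.2126×0.00518 + 0.7152×0.25818 + 0.0722×0.01850 ≈ 0.18709
Lighter = 0.18709, Darker = 0.12521
Ratio = (L_lighter + 0.05) / (L_darker + 0.05)
Ratio = (0.18709 + 0.05) / (0.12521 + 0.05) = 0.23709 / 0.17521 ≈ 1.3532
Ratio ≈ 1.35:1


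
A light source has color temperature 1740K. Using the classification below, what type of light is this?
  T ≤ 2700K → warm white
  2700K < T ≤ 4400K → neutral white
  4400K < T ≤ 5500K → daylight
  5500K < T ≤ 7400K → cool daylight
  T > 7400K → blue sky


Temperature: 1740K
1740K ≤ 2700K → warm white
Classification: warm white


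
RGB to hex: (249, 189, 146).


R = 249 → F9 (hex)
G = 189 → BD (hex)
B = 146 → 92 (hex)
Hex = #F9BD92


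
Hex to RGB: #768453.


76 → 118 (R)
84 → 132 (G)
53 → 83 (B)
= RGB(118, 132, 83)


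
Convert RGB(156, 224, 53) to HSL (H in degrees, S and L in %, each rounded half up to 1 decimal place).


Normalize: R'=156/255≈0.6118, G'=224/255≈0.8784, B'=53/255≈0.2078
Max=224/255, Min=53/255, Δ=Max-Min=171/255
L = (Max+Min)/2 = (224+53)/510 = 277/510 = 0.54313… → L = 54.3%
L > 0.5 → S = Δ/(2-Max-Min) = 171/(510-224-53) = 171/233 = 0.73390… → S = 73.4%
(the 1/255 factors cancel in S and H, so raw channel differences can be used)
Max is G' → H = 60 × ((B-R)/Δ + 2) = 60 × ((53-156)/171 + 2)
  -103/171 + 2 = -0.6023… + 2 = 1.3976…
  H = 60 × 1.3976… = 83.859…° → H = 83.9°
= HSL(83.9°, 73.4%, 54.3%)


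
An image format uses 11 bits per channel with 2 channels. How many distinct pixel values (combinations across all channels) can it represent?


Total bits = 11 bits/channel × 2 channels = 22 bits
Distinct pixel values = 2^22
= 4,194,304 pixel values


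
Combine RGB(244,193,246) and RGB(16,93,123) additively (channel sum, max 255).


Additive: each channel = min(255, C₁+C₂)
R: 244+16 = 260 → 255
G: 193+93 = 286 → 255
B: 246+123 = 369 → 255
= RGB(255, 255, 255)


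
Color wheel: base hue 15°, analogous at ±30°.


Base hue: 15°
Left analog: (15 - 30) mod 360 = 345°
Right analog: (15 + 30) mod 360 = 45°
Analogous hues = 345° and 45°


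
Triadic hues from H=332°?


Triadic: equally spaced at 120° intervals
H1 = 332°
H2 = (332 + 120) mod 360 = 92°
H3 = (332 + 240) mod 360 = 212°
Triadic = 332°, 92°, 212°


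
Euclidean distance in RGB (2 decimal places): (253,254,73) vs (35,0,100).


d = √[(R₁-R₂)² + (G₁-G₂)² + (B₁-B₂)²]
d = √[(253-35)² + (254-0)² + (73-100)²]
d = √[47524 + 64516 + 729]
d = √112769
d ≈ 335.81


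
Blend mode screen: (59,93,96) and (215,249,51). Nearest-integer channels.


Screen: C = 255 - (255-A)×(255-B)/255, rounded to nearest integer
R: 255 - (255-59)×(255-215)/255 = 255 - 7840/255 ≈ 255 - 30.745 = 224.255 → 224
G: 255 - (255-93)×(255-249)/255 = 255 - 972/255 ≈ 255 - 3.812 = 251.188 → 251
B: 255 - (255-96)×(255-51)/255 = 255 - 32436/255 ≈ 255 - 127.200 = 127.800 → 128
= RGB(224, 251, 128)


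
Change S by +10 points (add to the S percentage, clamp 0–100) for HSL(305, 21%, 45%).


Original S = 21%
Adjustment = +10 percentage points
New S = 21 + (10) = 31
Clamp to [0, 100] → 31
= HSL(305°, 31%, 45%)


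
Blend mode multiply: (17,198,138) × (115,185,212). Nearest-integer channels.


Multiply: C = A×B/255, rounded to nearest integer
R: 17×115/255 = 1955/255 ≈ 7.667 → 8
G: 198×185/255 = 36630/255 ≈ 143.647 → 144
B: 138×212/255 = 29256/255 ≈ 114.729 → 115
= RGB(8, 144, 115)


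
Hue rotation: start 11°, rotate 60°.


New hue = (H + rotation) mod 360
New hue = (11 + 60) mod 360
= 71 mod 360
= 71°


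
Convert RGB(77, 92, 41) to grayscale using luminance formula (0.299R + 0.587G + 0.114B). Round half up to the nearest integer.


Gray = 0.299×R + 0.587×G + 0.114×B
Gray = 0.299×77 + 0.587×92 + 0.114×41
Gray = 23.023 + 54.004 + 4.674
Gray = 81.701 → round half up → 82
Gray = 82


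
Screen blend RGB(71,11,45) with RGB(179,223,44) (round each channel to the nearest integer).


Screen: C = 255 - (255-A)×(255-B)/255, rounded to nearest integer
R: 255 - (255-71)×(255-179)/255 = 255 - 13984/255 ≈ 255 - 54.839 = 200.161 → 200
G: 255 - (255-11)×(255-223)/255 = 255 - 7808/255 ≈ 255 - 30.620 = 224.380 → 224
B: 255 - (255-45)×(255-44)/255 = 255 - 44310/255 ≈ 255 - 173.765 = 81.235 → 81
= RGB(200, 224, 81)


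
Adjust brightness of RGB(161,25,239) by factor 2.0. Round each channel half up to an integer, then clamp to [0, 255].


Multiply each channel by 2.0, round half up, clamp to [0, 255]
R: 161×2.0 = 322 → clamp → 255
G: 25×2.0 = 50
B: 239×2.0 = 478 → clamp → 255
= RGB(255, 50, 255)


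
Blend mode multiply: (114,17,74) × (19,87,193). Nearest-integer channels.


Multiply: C = A×B/255, rounded to nearest integer
R: 114×19/255 = 2166/255 ≈ 8.494 → 8
G: 17×87/255 = 1479/255 ≈ 5.800 → 6
B: 74×193/255 = 14282/255 ≈ 56.008 → 56
= RGB(8, 6, 56)


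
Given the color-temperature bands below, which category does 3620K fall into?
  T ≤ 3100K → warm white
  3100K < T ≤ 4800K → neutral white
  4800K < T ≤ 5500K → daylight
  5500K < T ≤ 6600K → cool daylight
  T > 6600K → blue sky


Temperature: 3620K
3100K < 3620K ≤ 4800K → neutral white
Classification: neutral white


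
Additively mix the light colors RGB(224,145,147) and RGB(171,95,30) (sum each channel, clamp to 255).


Additive: each channel = min(255, C₁+C₂)
R: 224+171 = 395 → 255
G: 145+95 = 240 → 240
B: 147+30 = 177 → 177
= RGB(255, 240, 177)


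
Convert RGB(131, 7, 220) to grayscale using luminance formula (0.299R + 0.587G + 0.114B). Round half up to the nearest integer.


Gray = 0.299×R + 0.587×G + 0.114×B
Gray = 0.299×131 + 0.587×7 + 0.114×220
Gray = 39.169 + 4.109 + 25.080
Gray = 68.358 → round half up → 68
Gray = 68


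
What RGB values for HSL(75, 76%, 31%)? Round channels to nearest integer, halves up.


H=75°, S=0.76, L=0.31
C = (1-|2L-1|)×S = (1-|-0.38|)×0.76 = 0.4712
H' = H/60 = 75/60 ≈ 1.2500; X = C×(1-|H' mod 2 - 1|) = 0.3534
m = L - C/2 = 0.31 - 0.2356 = 0.0744
Sector ⌊H'⌋ = 1 → (R',G',B') = (0.3534, 0.4712, 0.0)
RGB = ((R'+m)×255, (G'+m)×255, (B'+m)×255) = (109.089, 139.128, 18.972)
Round half up → RGB(109, 139, 19)


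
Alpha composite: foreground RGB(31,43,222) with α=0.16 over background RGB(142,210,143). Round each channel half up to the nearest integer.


C = α×F + (1-α)×B, with 1-α = 0.84
R: 0.16×31 + 0.84×142 = 4.96 + 119.28 = 124.24 → 124
G: 0.16×43 + 0.84×210 = 6.88 + 176.40 = 183.28 → 183
B: 0.16×222 + 0.84×143 = 35.52 + 120.12 = 155.64 → 156
= RGB(124, 183, 156)


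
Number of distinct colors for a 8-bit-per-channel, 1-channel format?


Total bits = 8 bits/channel × 1 channels = 8 bits
Distinct colors = 2^8
= 256 colors


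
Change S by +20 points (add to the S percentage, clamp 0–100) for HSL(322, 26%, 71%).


Original S = 26%
Adjustment = +20 percentage points
New S = 26 + (20) = 46
Clamp to [0, 100] → 46
= HSL(322°, 46%, 71%)


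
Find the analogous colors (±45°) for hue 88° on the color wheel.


Base hue: 88°
Left analog: (88 - 45) mod 360 = 43°
Right analog: (88 + 45) mod 360 = 133°
Analogous hues = 43° and 133°


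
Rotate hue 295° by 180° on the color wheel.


New hue = (H + rotation) mod 360
New hue = (295 + 180) mod 360
= 475 mod 360
= 115°


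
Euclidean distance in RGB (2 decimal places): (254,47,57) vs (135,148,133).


d = √[(R₁-R₂)² + (G₁-G₂)² + (B₁-B₂)²]
d = √[(254-135)² + (47-148)² + (57-133)²]
d = √[14161 + 10201 + 5776]
d = √30138
d ≈ 173.60


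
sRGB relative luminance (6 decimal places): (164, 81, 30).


Linearize each channel (sRGB transfer function): c = v/255; c_lin = c/12.92 if c ≤ 0.04045, else ((c+0.055)/1.055)^2.4
  R: 164/255 ≈ 0.643137 > 0.04045 → ((0.643137+0.055)/1.055)^2.4 ≈ 0.371238
  G: 81/255 ≈ 0.317647 > 0.04045 → ((0.317647+0.055)/1.055)^2.4 ≈ 0.082283
  B: 30/255 ≈ 0.117647 > 0.04045 → ((0.117647+0.055)/1.055)^2.4 ≈ 0.012983
R_lin = 0.371238, G_lin = 0.082283, B_lin = 0.012983
L = 0.2126×R + 0.7152×G + 0.0722×B
L = 0.2126×0.371238 + 0.7152×0.082283 + 0.0722×0.012983
L ≈ 0.138711


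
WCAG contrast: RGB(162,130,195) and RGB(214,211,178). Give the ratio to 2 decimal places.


Linearize each sRGB channel c=v/255: c/12.92 if c ≤ 0.04045 else ((c+0.055)/1.055)^2.4
L = 0.2126×R_lin + 0.7152×G_lin + 0.0722×B_lin
Color 1 (162,130,195):
  R=162: 162/255≈0.6353 > 0.04045 → ((0.6353+0.055)/1.055)^2.4 ≈ 0.36131
  G=130: 130/255≈0.5098 > 0.04045 → ((0.5098+0.055)/1.055)^2.4 ≈ 0.22323
  B=195: 195/255≈0.7647 > 0.04045 → ((0.7647+0.055)/1.055)^2.4 ≈ 0.54572
  L1 = 0.2126×0.36131 + 0.7152×0.22323 + 0.0722×0.54572 ≈ 0.27587
Color 2 (214,211,178):
  R=214: 214/255≈0.8392 > 0.04045 → ((0.8392+0.055)/1.055)^2.4 ≈ 0.67244
  G=211: 211/255≈0.8275 > 0.04045 → ((0.8275+0.055)/1.055)^2.4 ≈ 0.65141
  B=178: 178/255≈0.6980 > 0.04045 → ((0.6980+0.055)/1.055)^2.4 ≈ 0.44520
  L2 = 0.2126×0.67244 + 0.7152×0.65141 + 0.0722×0.44520 ≈ 0.64099
Lighter = 0.64099, Darker = 0.27587
Ratio = (L_lighter + 0.05) / (L_darker + 0.05)
Ratio = (0.64099 + 0.05) / (0.27587 + 0.05) = 0.69099 / 0.32587 ≈ 2.1205
Ratio ≈ 2.12:1


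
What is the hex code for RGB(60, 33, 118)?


R = 60 → 3C (hex)
G = 33 → 21 (hex)
B = 118 → 76 (hex)
Hex = #3C2176


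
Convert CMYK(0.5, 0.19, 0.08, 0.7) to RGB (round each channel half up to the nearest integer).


R = 255 × (1-C) × (1-K) = 255 × 0.50 × 0.30 = 38.25 → 38
G = 255 × (1-M) × (1-K) = 255 × 0.81 × 0.30 = 61.965 → 62
B = 255 × (1-Y) × (1-K) = 255 × 0.92 × 0.30 = 70.38 → 70
= RGB(38, 62, 70)


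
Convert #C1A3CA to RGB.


C1 → 193 (R)
A3 → 163 (G)
CA → 202 (B)
= RGB(193, 163, 202)


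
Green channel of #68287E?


Color: #68287E
R = 68 = 104
G = 28 = 40
B = 7E = 126
Green = 40


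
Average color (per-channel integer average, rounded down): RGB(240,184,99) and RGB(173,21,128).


Midpoint: each channel = ⌊(C₁+C₂)/2⌋
R: ⌊(240+173)/2⌋ = 206
G: ⌊(184+21)/2⌋ = 102
B: ⌊(99+128)/2⌋ = 113
= RGB(206, 102, 113)


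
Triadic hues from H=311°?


Triadic: equally spaced at 120° intervals
H1 = 311°
H2 = (311 + 120) mod 360 = 71°
H3 = (311 + 240) mod 360 = 191°
Triadic = 311°, 71°, 191°


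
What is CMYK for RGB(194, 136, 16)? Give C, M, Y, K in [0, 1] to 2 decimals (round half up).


R'=194/255≈0.7608, G'=136/255≈0.5333, B'=16/255≈0.0627
K = 1 - max(R',G',B') = 1 - 194/255 = 61/255 = 0.23921… → 0.24
(1-R'-K)/(1-K) simplifies to (max-R)/max with max = 194:
C = (194-194)/194 = 0/194 = 0 → 0.00
M = (194-136)/194 = 58/194 = 0.29896… → 0.30
Y = (194-16)/194 = 178/194 = 0.91752… → 0.92
= CMYK(0.00, 0.30, 0.92, 0.24)


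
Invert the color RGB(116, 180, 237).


Invert: (255-R, 255-G, 255-B)
R: 255-116 = 139
G: 255-180 = 75
B: 255-237 = 18
= RGB(139, 75, 18)


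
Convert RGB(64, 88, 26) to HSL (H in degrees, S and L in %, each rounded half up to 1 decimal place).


Normalize: R'=64/255≈0.2510, G'=88/255≈0.3451, B'=26/255≈0.1020
Max=88/255, Min=26/255, Δ=Max-Min=62/255
L = (Max+Min)/2 = (88+26)/510 = 114/510 = 0.22352… → L = 22.4%
L ≤ 0.5 → S = Δ/(Max+Min) = 62/(88+26) = 62/114 = 0.54385… → S = 54.4%
(the 1/255 factors cancel in S and H, so raw channel differences can be used)
Max is G' → H = 60 × ((B-R)/Δ + 2) = 60 × ((26-64)/62 + 2)
  -38/62 + 2 = -0.6129… + 2 = 1.3870…
  H = 60 × 1.3870… = 83.225…° → H = 83.2°
= HSL(83.2°, 54.4%, 22.4%)


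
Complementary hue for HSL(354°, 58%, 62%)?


Complement = opposite side of color wheel = hue + 180°
H' = (354 + 180) mod 360 = 174°
S and L unchanged.
= HSL(174°, 58%, 62%)


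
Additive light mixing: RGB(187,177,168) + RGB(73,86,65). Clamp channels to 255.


Additive: each channel = min(255, C₁+C₂)
R: 187+73 = 260 → 255
G: 177+86 = 263 → 255
B: 168+65 = 233 → 233
= RGB(255, 255, 233)


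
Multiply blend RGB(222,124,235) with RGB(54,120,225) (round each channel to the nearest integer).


Multiply: C = A×B/255, rounded to nearest integer
R: 222×54/255 = 11988/255 ≈ 47.012 → 47
G: 124×120/255 = 14880/255 ≈ 58.353 → 58
B: 235×225/255 = 52875/255 ≈ 207.353 → 207
= RGB(47, 58, 207)


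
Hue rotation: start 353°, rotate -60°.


New hue = (H + rotation) mod 360
New hue = (353 -60) mod 360
= 293 mod 360
= 293°


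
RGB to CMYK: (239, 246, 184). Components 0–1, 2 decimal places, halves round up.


R'=239/255≈0.9373, G'=246/255≈0.9647, B'=184/255≈0.7216
K = 1 - max(R',G',B') = 1 - 246/255 = 9/255 = 0.03529… → 0.04
(1-R'-K)/(1-K) simplifies to (max-R)/max with max = 246:
C = (246-239)/246 = 7/246 = 0.02845… → 0.03
M = (246-246)/246 = 0/246 = 0 → 0.00
Y = (246-184)/246 = 62/246 = 0.25203… → 0.25
= CMYK(0.03, 0.00, 0.25, 0.04)


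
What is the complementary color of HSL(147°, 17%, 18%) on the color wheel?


Complement = opposite side of color wheel = hue + 180°
H' = (147 + 180) mod 360 = 327°
S and L unchanged.
= HSL(327°, 17%, 18%)


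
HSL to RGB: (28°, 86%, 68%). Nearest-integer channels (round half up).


H=28°, S=0.86, L=0.68
C = (1-|2L-1|)×S = (1-|0.36|)×0.86 = 0.5504
H' = H/60 = 28/60 ≈ 0.4667; X = C×(1-|H' mod 2 - 1|) ≈ 0.2569
m = L - C/2 = 0.68 - 0.2752 = 0.4048
Sector ⌊H'⌋ = 0 → (R',G',B') = (0.5504, ≈0.2569, 0.0)
RGB = ((R'+m)×255, (G'+m)×255, (B'+m)×255) = (243.576, 168.7216, 103.224)
Round half up → RGB(244, 169, 103)


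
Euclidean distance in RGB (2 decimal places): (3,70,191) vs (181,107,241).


d = √[(R₁-R₂)² + (G₁-G₂)² + (B₁-B₂)²]
d = √[(3-181)² + (70-107)² + (191-241)²]
d = √[31684 + 1369 + 2500]
d = √35553
d ≈ 188.56


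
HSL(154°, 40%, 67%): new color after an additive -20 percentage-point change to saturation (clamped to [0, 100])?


Original S = 40%
Adjustment = -20 percentage points
New S = 40 + (-20) = 20
Clamp to [0, 100] → 20
= HSL(154°, 20%, 67%)


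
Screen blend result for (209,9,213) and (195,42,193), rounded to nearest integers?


Screen: C = 255 - (255-A)×(255-B)/255, rounded to nearest integer
R: 255 - (255-209)×(255-195)/255 = 255 - 2760/255 ≈ 255 - 10.824 = 244.176 → 244
G: 255 - (255-9)×(255-42)/255 = 255 - 52398/255 ≈ 255 - 205.482 = 49.518 → 50
B: 255 - (255-213)×(255-193)/255 = 255 - 2604/255 ≈ 255 - 10.212 = 244.788 → 245
= RGB(244, 50, 245)


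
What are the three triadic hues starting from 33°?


Triadic: equally spaced at 120° intervals
H1 = 33°
H2 = (33 + 120) mod 360 = 153°
H3 = (33 + 240) mod 360 = 273°
Triadic = 33°, 153°, 273°


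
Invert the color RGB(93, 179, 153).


Invert: (255-R, 255-G, 255-B)
R: 255-93 = 162
G: 255-179 = 76
B: 255-153 = 102
= RGB(162, 76, 102)


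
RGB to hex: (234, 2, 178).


R = 234 → EA (hex)
G = 2 → 02 (hex)
B = 178 → B2 (hex)
Hex = #EA02B2


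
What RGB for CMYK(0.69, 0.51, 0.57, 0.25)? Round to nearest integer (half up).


R = 255 × (1-C) × (1-K) = 255 × 0.31 × 0.75 = 59.2875 → 59
G = 255 × (1-M) × (1-K) = 255 × 0.49 × 0.75 = 93.7125 → 94
B = 255 × (1-Y) × (1-K) = 255 × 0.43 × 0.75 = 82.2375 → 82
= RGB(59, 94, 82)


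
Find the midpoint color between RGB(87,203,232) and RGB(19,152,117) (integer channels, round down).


Midpoint: each channel = ⌊(C₁+C₂)/2⌋
R: ⌊(87+19)/2⌋ = 53
G: ⌊(203+152)/2⌋ = 177
B: ⌊(232+117)/2⌋ = 174
= RGB(53, 177, 174)


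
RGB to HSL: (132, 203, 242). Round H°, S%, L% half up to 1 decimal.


Normalize: R'=132/255≈0.5176, G'=203/255≈0.7961, B'=242/255≈0.9490
Max=242/255, Min=132/255, Δ=Max-Min=110/255
L = (Max+Min)/2 = (242+132)/510 = 374/510 = 0.73333… → L = 73.3%
L > 0.5 → S = Δ/(2-Max-Min) = 110/(510-242-132) = 110/136 = 0.80882… → S = 80.9%
(the 1/255 factors cancel in S and H, so raw channel differences can be used)
Max is B' → H = 60 × ((R-G)/Δ + 4) = 60 × ((132-203)/110 + 4)
  -71/110 + 4 = -0.6454… + 4 = 3.3545…
  H = 60 × 3.3545… = 201.272…° → H = 201.3°
= HSL(201.3°, 80.9%, 73.3%)


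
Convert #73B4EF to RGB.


73 → 115 (R)
B4 → 180 (G)
EF → 239 (B)
= RGB(115, 180, 239)


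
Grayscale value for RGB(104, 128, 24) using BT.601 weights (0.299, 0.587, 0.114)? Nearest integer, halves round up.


Gray = 0.299×R + 0.587×G + 0.114×B
Gray = 0.299×104 + 0.587×128 + 0.114×24
Gray = 31.096 + 75.136 + 2.736
Gray = 108.968 → round half up → 109
Gray = 109


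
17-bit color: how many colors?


Colors = 2^bits = 2^17
= 131,072 colors


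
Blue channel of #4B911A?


Color: #4B911A
R = 4B = 75
G = 91 = 145
B = 1A = 26
Blue = 26


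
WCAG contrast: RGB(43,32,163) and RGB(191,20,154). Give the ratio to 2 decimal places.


Linearize each sRGB channel c=v/255: c/12.92 if c ≤ 0.04045 else ((c+0.055)/1.055)^2.4
L = 0.2126×R_lin + 0.7152×G_lin + 0.0722×B_lin
Color 1 (43,32,163):
  R=43: 43/255≈0.1686 > 0.04045 → ((0.1686+0.055)/1.055)^2.4 ≈ 0.02416
  G=32: 32/255≈0.1255 > 0.04045 → ((0.1255+0.055)/1.055)^2.4 ≈ 0.01444
  B=163: 163/255≈0.6392 > 0.04045 → ((0.6392+0.055)/1.055)^2.4 ≈ 0.36625
  L1 = 0.2126×0.02416 + 0.7152×0.01444 + 0.0722×0.36625 ≈ 0.04191
Color 2 (191,20,154):
  R=191: 191/255≈0.7490 > 0.04045 → ((0.7490+0.055)/1.055)^2.4 ≈ 0.52100
  G=20: 20/255≈0.0784 > 0.04045 → ((0.0784+0.055)/1.055)^2.4 ≈ 0.00700
  B=154: 154/255≈0.6039 > 0.04045 → ((0.6039+0.055)/1.055)^2.4 ≈ 0.32314
  L2 = 0.2126×0.52100 + 0.7152×0.00700 + 0.0722×0.32314 ≈ 0.13910
Lighter = 0.13910, Darker = 0.04191
Ratio = (L_lighter + 0.05) / (L_darker + 0.05)
Ratio = (0.13910 + 0.05) / (0.04191 + 0.05) = 0.18910 / 0.09191 ≈ 2.0574
Ratio ≈ 2.06:1


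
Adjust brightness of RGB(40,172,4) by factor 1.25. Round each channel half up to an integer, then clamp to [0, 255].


Multiply each channel by 1.25, round half up, clamp to [0, 255]
R: 40×1.25 = 50
G: 172×1.25 = 215
B: 4×1.25 = 5
= RGB(50, 215, 5)


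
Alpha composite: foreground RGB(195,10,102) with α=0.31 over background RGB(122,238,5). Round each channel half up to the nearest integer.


C = α×F + (1-α)×B, with 1-α = 0.69
R: 0.31×195 + 0.69×122 = 60.45 + 84.18 = 144.63 → 145
G: 0.31×10 + 0.69×238 = 3.10 + 164.22 = 167.32 → 167
B: 0.31×102 + 0.69×5 = 31.62 + 3.45 = 35.07 → 35
= RGB(145, 167, 35)


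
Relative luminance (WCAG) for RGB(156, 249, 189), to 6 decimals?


Linearize each channel (sRGB transfer function): c = v/255; c_lin = c/12.92 if c ≤ 0.04045, else ((c+0.055)/1.055)^2.4
  R: 156/255 ≈ 0.611765 > 0.04045 → ((0.611765+0.055)/1.055)^2.4 ≈ 0.332452
  G: 249/255 ≈ 0.976471 > 0.04045 → ((0.976471+0.055)/1.055)^2.4 ≈ 0.947307
  B: 189/255 ≈ 0.741176 > 0.04045 → ((0.741176+0.055)/1.055)^2.4 ≈ 0.508881
R_lin = 0.332452, G_lin = 0.947307, B_lin = 0.508881
L = 0.2126×R + 0.7152×G + 0.0722×B
L = 0.2126×0.332452 + 0.7152×0.947307 + 0.0722×0.508881
L ≈ 0.784934


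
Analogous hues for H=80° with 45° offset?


Base hue: 80°
Left analog: (80 - 45) mod 360 = 35°
Right analog: (80 + 45) mod 360 = 125°
Analogous hues = 35° and 125°


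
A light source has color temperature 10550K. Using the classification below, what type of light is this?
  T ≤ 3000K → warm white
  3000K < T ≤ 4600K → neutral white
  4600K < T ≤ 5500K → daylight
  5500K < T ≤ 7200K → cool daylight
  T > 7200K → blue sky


Temperature: 10550K
10550K > 7200K → blue sky
Classification: blue sky


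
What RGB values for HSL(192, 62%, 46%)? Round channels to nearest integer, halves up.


H=192°, S=0.62, L=0.46
C = (1-|2L-1|)×S = (1-|-0.08|)×0.62 = 0.5704
H' = H/60 = 192/60 ≈ 3.2000; X = C×(1-|H' mod 2 - 1|) = 0.45632
m = L - C/2 = 0.46 - 0.2852 = 0.1748
Sector ⌊H'⌋ = 3 → (R',G',B') = (0.0, 0.45632, 0.5704)
RGB = ((R'+m)×255, (G'+m)×255, (B'+m)×255) = (44.574, 160.9356, 190.026)
Round half up → RGB(45, 161, 190)


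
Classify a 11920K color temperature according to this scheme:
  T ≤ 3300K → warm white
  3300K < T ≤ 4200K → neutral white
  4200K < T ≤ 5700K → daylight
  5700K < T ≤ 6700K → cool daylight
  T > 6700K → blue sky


Temperature: 11920K
11920K > 6700K → blue sky
Classification: blue sky


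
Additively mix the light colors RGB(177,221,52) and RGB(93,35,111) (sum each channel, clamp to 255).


Additive: each channel = min(255, C₁+C₂)
R: 177+93 = 270 → 255
G: 221+35 = 256 → 255
B: 52+111 = 163 → 163
= RGB(255, 255, 163)


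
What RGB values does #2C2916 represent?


2C → 44 (R)
29 → 41 (G)
16 → 22 (B)
= RGB(44, 41, 22)


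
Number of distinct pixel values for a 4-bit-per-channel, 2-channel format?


Total bits = 4 bits/channel × 2 channels = 8 bits
Distinct pixel values = 2^8
= 256 pixel values


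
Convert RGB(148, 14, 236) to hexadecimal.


R = 148 → 94 (hex)
G = 14 → 0E (hex)
B = 236 → EC (hex)
Hex = #940EEC


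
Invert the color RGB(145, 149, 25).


Invert: (255-R, 255-G, 255-B)
R: 255-145 = 110
G: 255-149 = 106
B: 255-25 = 230
= RGB(110, 106, 230)


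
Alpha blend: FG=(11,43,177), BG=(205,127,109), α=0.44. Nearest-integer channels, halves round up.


C = α×F + (1-α)×B, with 1-α = 0.56
R: 0.44×11 + 0.56×205 = 4.84 + 114.80 = 119.64 → 120
G: 0.44×43 + 0.56×127 = 18.92 + 71.12 = 90.04 → 90
B: 0.44×177 + 0.56×109 = 77.88 + 61.04 = 138.92 → 139
= RGB(120, 90, 139)


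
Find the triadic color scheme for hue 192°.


Triadic: equally spaced at 120° intervals
H1 = 192°
H2 = (192 + 120) mod 360 = 312°
H3 = (192 + 240) mod 360 = 72°
Triadic = 192°, 312°, 72°


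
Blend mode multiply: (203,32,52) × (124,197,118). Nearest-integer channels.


Multiply: C = A×B/255, rounded to nearest integer
R: 203×124/255 = 25172/255 ≈ 98.714 → 99
G: 32×197/255 = 6304/255 ≈ 24.722 → 25
B: 52×118/255 = 6136/255 ≈ 24.063 → 24
= RGB(99, 25, 24)


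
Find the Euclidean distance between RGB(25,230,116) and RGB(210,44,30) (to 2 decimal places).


d = √[(R₁-R₂)² + (G₁-G₂)² + (B₁-B₂)²]
d = √[(25-210)² + (230-44)² + (116-30)²]
d = √[34225 + 34596 + 7396]
d = √76217
d ≈ 276.07


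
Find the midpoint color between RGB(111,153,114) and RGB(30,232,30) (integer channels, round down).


Midpoint: each channel = ⌊(C₁+C₂)/2⌋
R: ⌊(111+30)/2⌋ = 70
G: ⌊(153+232)/2⌋ = 192
B: ⌊(114+30)/2⌋ = 72
= RGB(70, 192, 72)


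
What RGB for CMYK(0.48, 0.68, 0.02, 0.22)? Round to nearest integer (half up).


R = 255 × (1-C) × (1-K) = 255 × 0.52 × 0.78 = 103.428 → 103
G = 255 × (1-M) × (1-K) = 255 × 0.32 × 0.78 = 63.648 → 64
B = 255 × (1-Y) × (1-K) = 255 × 0.98 × 0.78 = 194.922 → 195
= RGB(103, 64, 195)


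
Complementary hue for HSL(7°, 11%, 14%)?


Complement = opposite side of color wheel = hue + 180°
H' = (7 + 180) mod 360 = 187°
S and L unchanged.
= HSL(187°, 11%, 14%)


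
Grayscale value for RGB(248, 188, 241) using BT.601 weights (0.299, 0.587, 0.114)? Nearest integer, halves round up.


Gray = 0.299×R + 0.587×G + 0.114×B
Gray = 0.299×248 + 0.587×188 + 0.114×241
Gray = 74.152 + 110.356 + 27.474
Gray = 211.982 → round half up → 212
Gray = 212


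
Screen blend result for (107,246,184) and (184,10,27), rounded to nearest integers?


Screen: C = 255 - (255-A)×(255-B)/255, rounded to nearest integer
R: 255 - (255-107)×(255-184)/255 = 255 - 10508/255 ≈ 255 - 41.208 = 213.792 → 214
G: 255 - (255-246)×(255-10)/255 = 255 - 2205/255 ≈ 255 - 8.647 = 246.353 → 246
B: 255 - (255-184)×(255-27)/255 = 255 - 16188/255 ≈ 255 - 63.482 = 191.518 → 192
= RGB(214, 246, 192)


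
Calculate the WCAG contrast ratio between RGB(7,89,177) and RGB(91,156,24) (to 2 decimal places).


Linearize each sRGB channel c=v/255: c/12.92 if c ≤ 0.04045 else ((c+0.055)/1.055)^2.4
L = 0.2126×R_lin + 0.7152×G_lin + 0.0722×B_lin
Color 1 (7,89,177):
  R=7: 7/255≈0.0275 ≤ 0.04045 → 0.0275/12.92 ≈ 0.00212
  G=89: 89/255≈0.3490 > 0.04045 → ((0.3490+0.055)/1.055)^2.4 ≈ 0.09990
  B=177: 177/255≈0.6941 > 0.04045 → ((0.6941+0.055)/1.055)^2.4 ≈ 0.43966
  L1 = 0.2126×0.00212 + 0.7152×0.09990 + 0.0722×0.43966 ≈ 0.10364
Color 2 (91,156,24):
  R=91: 91/255≈0.3569 > 0.04045 → ((0.3569+0.055)/1.055)^2.4 ≈ 0.10462
  G=156: 156/255≈0.6118 > 0.04045 → ((0.6118+0.055)/1.055)^2.4 ≈ 0.33245
  B=24: 24/255≈0.0941 > 0.04045 → ((0.0941+0.055)/1.055)^2.4 ≈ 0.00913
  L2 = 0.2126×0.10462 + 0.7152×0.33245 + 0.0722×0.00913 ≈ 0.26067
Lighter = 0.26067, Darker = 0.10364
Ratio = (L_lighter + 0.05) / (L_darker + 0.05)
Ratio = (0.26067 + 0.05) / (0.10364 + 0.05) = 0.31067 / 0.15364 ≈ 2.0220
Ratio ≈ 2.02:1


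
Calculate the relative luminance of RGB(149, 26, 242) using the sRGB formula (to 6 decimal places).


Linearize each channel (sRGB transfer function): c = v/255; c_lin = c/12.92 if c ≤ 0.04045, else ((c+0.055)/1.055)^2.4
  R: 149/255 ≈ 0.584314 > 0.04045 → ((0.584314+0.055)/1.055)^2.4 ≈ 0.300544
  G: 26/255 ≈ 0.101961 > 0.04045 → ((0.101961+0.055)/1.055)^2.4 ≈ 0.010330
  B: 242/255 ≈ 0.949020 > 0.04045 → ((0.949020+0.055)/1.055)^2.4 ≈ 0.887923
R_lin = 0.300544, G_lin = 0.010330, B_lin = 0.887923
L = 0.2126×R + 0.7152×G + 0.0722×B
L = 0.2126×0.300544 + 0.7152×0.010330 + 0.0722×0.887923
L ≈ 0.135392


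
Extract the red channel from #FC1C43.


Color: #FC1C43
R = FC = 252
G = 1C = 28
B = 43 = 67
Red = 252


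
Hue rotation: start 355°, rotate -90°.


New hue = (H + rotation) mod 360
New hue = (355 -90) mod 360
= 265 mod 360
= 265°


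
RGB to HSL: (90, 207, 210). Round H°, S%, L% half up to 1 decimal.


Normalize: R'=90/255≈0.3529, G'=207/255≈0.8118, B'=210/255≈0.8235
Max=210/255, Min=90/255, Δ=Max-Min=120/255
L = (Max+Min)/2 = (210+90)/510 = 300/510 = 0.58823… → L = 58.8%
L > 0.5 → S = Δ/(2-Max-Min) = 120/(510-210-90) = 120/210 = 0.57142… → S = 57.1%
(the 1/255 factors cancel in S and H, so raw channel differences can be used)
Max is B' → H = 60 × ((R-G)/Δ + 4) = 60 × ((90-207)/120 + 4)
  -117/120 + 4 = -0.975 + 4 = 3.025
  H = 60 × 3.025 = 181.5° → H = 181.5°
= HSL(181.5°, 57.1%, 58.8%)


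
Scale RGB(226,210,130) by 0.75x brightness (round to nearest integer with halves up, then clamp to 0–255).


Multiply each channel by 0.75, round half up, clamp to [0, 255]
R: 226×0.75 = 169.5 → round → 170
G: 210×0.75 = 157.5 → round → 158
B: 130×0.75 = 97.5 → round → 98
= RGB(170, 158, 98)


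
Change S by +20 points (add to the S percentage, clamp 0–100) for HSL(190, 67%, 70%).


Original S = 67%
Adjustment = +20 percentage points
New S = 67 + (20) = 87
Clamp to [0, 100] → 87
= HSL(190°, 87%, 70%)


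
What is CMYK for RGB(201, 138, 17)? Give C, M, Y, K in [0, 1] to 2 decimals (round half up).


R'=201/255≈0.7882, G'=138/255≈0.5412, B'=17/255≈0.0667
K = 1 - max(R',G',B') = 1 - 201/255 = 54/255 = 0.21176… → 0.21
(1-R'-K)/(1-K) simplifies to (max-R)/max with max = 201:
C = (201-201)/201 = 0/201 = 0 → 0.00
M = (201-138)/201 = 63/201 = 0.31343… → 0.31
Y = (201-17)/201 = 184/201 = 0.91542… → 0.92
= CMYK(0.00, 0.31, 0.92, 0.21)


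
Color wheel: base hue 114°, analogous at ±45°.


Base hue: 114°
Left analog: (114 - 45) mod 360 = 69°
Right analog: (114 + 45) mod 360 = 159°
Analogous hues = 69° and 159°


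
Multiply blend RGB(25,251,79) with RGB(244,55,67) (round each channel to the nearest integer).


Multiply: C = A×B/255, rounded to nearest integer
R: 25×244/255 = 6100/255 ≈ 23.922 → 24
G: 251×55/255 = 13805/255 ≈ 54.137 → 54
B: 79×67/255 = 5293/255 ≈ 20.757 → 21
= RGB(24, 54, 21)


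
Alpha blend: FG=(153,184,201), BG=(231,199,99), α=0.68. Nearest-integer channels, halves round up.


C = α×F + (1-α)×B, with 1-α = 0.32
R: 0.68×153 + 0.32×231 = 104.04 + 73.92 = 177.96 → 178
G: 0.68×184 + 0.32×199 = 125.12 + 63.68 = 188.80 → 189
B: 0.68×201 + 0.32×99 = 136.68 + 31.68 = 168.36 → 168
= RGB(178, 189, 168)


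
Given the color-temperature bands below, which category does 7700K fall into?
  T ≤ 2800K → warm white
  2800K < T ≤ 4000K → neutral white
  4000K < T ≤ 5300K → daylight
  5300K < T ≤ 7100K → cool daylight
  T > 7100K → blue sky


Temperature: 7700K
7700K > 7100K → blue sky
Classification: blue sky


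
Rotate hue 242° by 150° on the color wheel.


New hue = (H + rotation) mod 360
New hue = (242 + 150) mod 360
= 392 mod 360
= 32°


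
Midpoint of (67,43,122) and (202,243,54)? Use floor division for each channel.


Midpoint: each channel = ⌊(C₁+C₂)/2⌋
R: ⌊(67+202)/2⌋ = 134
G: ⌊(43+243)/2⌋ = 143
B: ⌊(122+54)/2⌋ = 88
= RGB(134, 143, 88)


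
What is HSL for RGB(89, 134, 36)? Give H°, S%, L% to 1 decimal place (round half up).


Normalize: R'=89/255≈0.3490, G'=134/255≈0.5255, B'=36/255≈0.1412
Max=134/255, Min=36/255, Δ=Max-Min=98/255
L = (Max+Min)/2 = (134+36)/510 = 170/510 = 0.33333… → L = 33.3%
L ≤ 0.5 → S = Δ/(Max+Min) = 98/(134+36) = 98/170 = 0.57647… → S = 57.6%
(the 1/255 factors cancel in S and H, so raw channel differences can be used)
Max is G' → H = 60 × ((B-R)/Δ + 2) = 60 × ((36-89)/98 + 2)
  -53/98 + 2 = -0.5408… + 2 = 1.4591…
  H = 60 × 1.4591… = 87.551…° → H = 87.6°
= HSL(87.6°, 57.6%, 33.3%)


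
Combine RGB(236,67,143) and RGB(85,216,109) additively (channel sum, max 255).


Additive: each channel = min(255, C₁+C₂)
R: 236+85 = 321 → 255
G: 67+216 = 283 → 255
B: 143+109 = 252 → 252
= RGB(255, 255, 252)


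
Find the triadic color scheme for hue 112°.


Triadic: equally spaced at 120° intervals
H1 = 112°
H2 = (112 + 120) mod 360 = 232°
H3 = (112 + 240) mod 360 = 352°
Triadic = 112°, 232°, 352°


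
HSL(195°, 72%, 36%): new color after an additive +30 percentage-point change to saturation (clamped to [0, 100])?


Original S = 72%
Adjustment = +30 percentage points
New S = 72 + (30) = 102
Clamp to [0, 100] → 100
= HSL(195°, 100%, 36%)


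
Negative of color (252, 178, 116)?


Invert: (255-R, 255-G, 255-B)
R: 255-252 = 3
G: 255-178 = 77
B: 255-116 = 139
= RGB(3, 77, 139)


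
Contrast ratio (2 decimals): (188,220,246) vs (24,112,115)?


Linearize each sRGB channel c=v/255: c/12.92 if c ≤ 0.04045 else ((c+0.055)/1.055)^2.4
L = 0.2126×R_lin + 0.7152×G_lin + 0.0722×B_lin
Color 1 (188,220,246):
  R=188: 188/255≈0.7373 > 0.04045 → ((0.7373+0.055)/1.055)^2.4 ≈ 0.50289
  G=220: 220/255≈0.8627 > 0.04045 → ((0.8627+0.055)/1.055)^2.4 ≈ 0.71569
  B=246: 246/255≈0.9647 > 0.04045 → ((0.9647+0.055)/1.055)^2.4 ≈ 0.92158
  L1 = 0.2126×0.50289 + 0.7152×0.71569 + 0.0722×0.92158 ≈ 0.68532
Color 2 (24,112,115):
  R=24: 24/255≈0.0941 > 0.04045 → ((0.0941+0.055)/1.055)^2.4 ≈ 0.00913
  G=112: 112/255≈0.4392 > 0.04045 → ((0.4392+0.055)/1.055)^2.4 ≈ 0.16203
  B=115: 115/255≈0.4510 > 0.04045 → ((0.4510+0.055)/1.055)^2.4 ≈ 0.17144
  L2 = 0.2126×0.00913 + 0.7152×0.16203 + 0.0722×0.17144 ≈ 0.13020
Lighter = 0.68532, Darker = 0.13020
Ratio = (L_lighter + 0.05) / (L_darker + 0.05)
Ratio = (0.68532 + 0.05) / (0.13020 + 0.05) = 0.73532 / 0.18020 ≈ 4.0805
Ratio ≈ 4.08:1


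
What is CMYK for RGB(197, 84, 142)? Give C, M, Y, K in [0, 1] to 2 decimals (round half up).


R'=197/255≈0.7725, G'=84/255≈0.3294, B'=142/255≈0.5569
K = 1 - max(R',G',B') = 1 - 197/255 = 58/255 = 0.22745… → 0.23
(1-R'-K)/(1-K) simplifies to (max-R)/max with max = 197:
C = (197-197)/197 = 0/197 = 0 → 0.00
M = (197-84)/197 = 113/197 = 0.57360… → 0.57
Y = (197-142)/197 = 55/197 = 0.27918… → 0.28
= CMYK(0.00, 0.57, 0.28, 0.23)


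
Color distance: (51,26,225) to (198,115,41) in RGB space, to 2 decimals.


d = √[(R₁-R₂)² + (G₁-G₂)² + (B₁-B₂)²]
d = √[(51-198)² + (26-115)² + (225-41)²]
d = √[21609 + 7921 + 33856]
d = √63386
d ≈ 251.77


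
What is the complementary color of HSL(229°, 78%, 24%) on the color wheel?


Complement = opposite side of color wheel = hue + 180°
H' = (229 + 180) mod 360 = 49°
S and L unchanged.
= HSL(49°, 78%, 24%)


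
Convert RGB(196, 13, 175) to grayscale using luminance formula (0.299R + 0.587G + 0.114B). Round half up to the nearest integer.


Gray = 0.299×R + 0.587×G + 0.114×B
Gray = 0.299×196 + 0.587×13 + 0.114×175
Gray = 58.604 + 7.631 + 19.950
Gray = 86.185 → round half up → 86
Gray = 86


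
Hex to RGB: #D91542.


D9 → 217 (R)
15 → 21 (G)
42 → 66 (B)
= RGB(217, 21, 66)


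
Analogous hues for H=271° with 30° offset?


Base hue: 271°
Left analog: (271 - 30) mod 360 = 241°
Right analog: (271 + 30) mod 360 = 301°
Analogous hues = 241° and 301°


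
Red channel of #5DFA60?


Color: #5DFA60
R = 5D = 93
G = FA = 250
B = 60 = 96
Red = 93


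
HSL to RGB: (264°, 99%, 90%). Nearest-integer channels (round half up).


H=264°, S=0.99, L=0.90
C = (1-|2L-1|)×S = (1-|0.80|)×0.99 = 0.198
H' = H/60 = 264/60 ≈ 4.4000; X = C×(1-|H' mod 2 - 1|) = 0.0792
m = L - C/2 = 0.90 - 0.099 = 0.801
Sector ⌊H'⌋ = 4 → (R',G',B') = (0.0792, 0.0, 0.198)
RGB = ((R'+m)×255, (G'+m)×255, (B'+m)×255) = (224.451, 204.255, 254.745)
Round half up → RGB(224, 204, 255)


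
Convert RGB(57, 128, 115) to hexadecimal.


R = 57 → 39 (hex)
G = 128 → 80 (hex)
B = 115 → 73 (hex)
Hex = #398073


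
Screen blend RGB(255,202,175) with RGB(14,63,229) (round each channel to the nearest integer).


Screen: C = 255 - (255-A)×(255-B)/255, rounded to nearest integer
R: 255 - (255-255)×(255-14)/255 = 255 - 0/255 ≈ 255 - 0.000 = 255.000 → 255
G: 255 - (255-202)×(255-63)/255 = 255 - 10176/255 ≈ 255 - 39.906 = 215.094 → 215
B: 255 - (255-175)×(255-229)/255 = 255 - 2080/255 ≈ 255 - 8.157 = 246.843 → 247
= RGB(255, 215, 247)


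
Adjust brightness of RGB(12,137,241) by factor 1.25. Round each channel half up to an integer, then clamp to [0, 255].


Multiply each channel by 1.25, round half up, clamp to [0, 255]
R: 12×1.25 = 15
G: 137×1.25 = 171.25 → round → 171
B: 241×1.25 = 301.25 → round → 301 → clamp → 255
= RGB(15, 171, 255)
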